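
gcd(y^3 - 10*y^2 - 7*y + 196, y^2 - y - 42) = y - 7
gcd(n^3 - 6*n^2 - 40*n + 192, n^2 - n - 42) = n + 6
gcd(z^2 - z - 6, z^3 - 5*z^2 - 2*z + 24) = z^2 - z - 6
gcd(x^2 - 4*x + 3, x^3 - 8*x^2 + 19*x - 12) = x^2 - 4*x + 3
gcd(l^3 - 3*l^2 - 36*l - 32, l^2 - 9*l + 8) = l - 8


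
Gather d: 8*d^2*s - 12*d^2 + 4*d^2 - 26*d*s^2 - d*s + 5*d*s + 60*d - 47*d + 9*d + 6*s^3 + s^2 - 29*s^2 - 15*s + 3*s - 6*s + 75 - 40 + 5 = d^2*(8*s - 8) + d*(-26*s^2 + 4*s + 22) + 6*s^3 - 28*s^2 - 18*s + 40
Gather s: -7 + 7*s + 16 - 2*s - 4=5*s + 5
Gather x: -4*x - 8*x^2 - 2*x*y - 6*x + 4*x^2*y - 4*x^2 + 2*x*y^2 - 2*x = x^2*(4*y - 12) + x*(2*y^2 - 2*y - 12)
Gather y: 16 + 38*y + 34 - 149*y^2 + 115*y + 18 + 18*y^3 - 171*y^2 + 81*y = 18*y^3 - 320*y^2 + 234*y + 68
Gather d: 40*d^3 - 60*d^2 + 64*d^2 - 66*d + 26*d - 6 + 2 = 40*d^3 + 4*d^2 - 40*d - 4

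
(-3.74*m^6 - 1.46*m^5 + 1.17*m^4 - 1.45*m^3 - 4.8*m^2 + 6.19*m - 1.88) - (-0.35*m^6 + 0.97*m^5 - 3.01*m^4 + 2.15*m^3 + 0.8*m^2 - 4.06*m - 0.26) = -3.39*m^6 - 2.43*m^5 + 4.18*m^4 - 3.6*m^3 - 5.6*m^2 + 10.25*m - 1.62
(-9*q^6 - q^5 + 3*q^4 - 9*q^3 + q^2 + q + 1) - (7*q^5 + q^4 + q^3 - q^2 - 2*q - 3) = -9*q^6 - 8*q^5 + 2*q^4 - 10*q^3 + 2*q^2 + 3*q + 4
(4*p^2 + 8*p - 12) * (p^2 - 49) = 4*p^4 + 8*p^3 - 208*p^2 - 392*p + 588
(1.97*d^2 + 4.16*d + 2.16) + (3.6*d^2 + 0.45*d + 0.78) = 5.57*d^2 + 4.61*d + 2.94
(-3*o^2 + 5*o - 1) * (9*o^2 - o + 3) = -27*o^4 + 48*o^3 - 23*o^2 + 16*o - 3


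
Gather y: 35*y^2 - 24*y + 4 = 35*y^2 - 24*y + 4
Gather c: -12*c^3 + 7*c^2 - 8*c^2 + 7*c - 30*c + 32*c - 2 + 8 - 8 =-12*c^3 - c^2 + 9*c - 2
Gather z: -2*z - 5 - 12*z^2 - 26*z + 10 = -12*z^2 - 28*z + 5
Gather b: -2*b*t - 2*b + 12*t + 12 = b*(-2*t - 2) + 12*t + 12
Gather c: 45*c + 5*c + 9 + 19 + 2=50*c + 30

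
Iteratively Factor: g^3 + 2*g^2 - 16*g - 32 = (g + 4)*(g^2 - 2*g - 8) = (g - 4)*(g + 4)*(g + 2)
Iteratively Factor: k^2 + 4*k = (k + 4)*(k)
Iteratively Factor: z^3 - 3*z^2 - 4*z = (z - 4)*(z^2 + z) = z*(z - 4)*(z + 1)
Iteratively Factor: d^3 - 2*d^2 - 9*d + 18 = (d - 3)*(d^2 + d - 6) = (d - 3)*(d + 3)*(d - 2)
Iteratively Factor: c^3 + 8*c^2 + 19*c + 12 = (c + 4)*(c^2 + 4*c + 3) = (c + 1)*(c + 4)*(c + 3)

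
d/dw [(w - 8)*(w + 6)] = 2*w - 2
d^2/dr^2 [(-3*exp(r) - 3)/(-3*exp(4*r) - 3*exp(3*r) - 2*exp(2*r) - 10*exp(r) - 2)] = (243*exp(8*r) + 729*exp(7*r) + 765*exp(6*r) - 297*exp(5*r) - 636*exp(4*r) - 354*exp(3*r) - 54*exp(2*r) + 192*exp(r) - 48)*exp(r)/(27*exp(12*r) + 81*exp(11*r) + 135*exp(10*r) + 405*exp(9*r) + 684*exp(8*r) + 774*exp(7*r) + 1394*exp(6*r) + 1452*exp(5*r) + 1020*exp(4*r) + 1276*exp(3*r) + 624*exp(2*r) + 120*exp(r) + 8)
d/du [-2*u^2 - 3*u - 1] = -4*u - 3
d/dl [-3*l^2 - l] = -6*l - 1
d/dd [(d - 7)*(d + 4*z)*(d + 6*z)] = 3*d^2 + 20*d*z - 14*d + 24*z^2 - 70*z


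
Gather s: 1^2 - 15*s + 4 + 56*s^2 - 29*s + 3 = 56*s^2 - 44*s + 8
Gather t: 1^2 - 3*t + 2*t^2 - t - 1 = 2*t^2 - 4*t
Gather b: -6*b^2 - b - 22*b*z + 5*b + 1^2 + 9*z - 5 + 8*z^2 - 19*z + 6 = -6*b^2 + b*(4 - 22*z) + 8*z^2 - 10*z + 2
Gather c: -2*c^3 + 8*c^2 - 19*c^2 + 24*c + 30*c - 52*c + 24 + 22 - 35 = -2*c^3 - 11*c^2 + 2*c + 11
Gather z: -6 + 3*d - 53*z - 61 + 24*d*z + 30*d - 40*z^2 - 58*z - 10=33*d - 40*z^2 + z*(24*d - 111) - 77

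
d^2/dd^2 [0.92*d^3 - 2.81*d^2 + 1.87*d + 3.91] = 5.52*d - 5.62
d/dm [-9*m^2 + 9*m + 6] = 9 - 18*m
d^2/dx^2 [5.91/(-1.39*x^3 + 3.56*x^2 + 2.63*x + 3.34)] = ((49.2894*x - 42.0792)*(-1.39*x^3 + 3.56*x^2 + 2.63*x + 3.34) + 5.91*(-8.34*x^2 + 14.24*x + 5.26)*(-4.17*x^2 + 7.12*x + 2.63))/(-1.39*x^3 + 3.56*x^2 + 2.63*x + 3.34)^3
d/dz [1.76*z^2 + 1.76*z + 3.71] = 3.52*z + 1.76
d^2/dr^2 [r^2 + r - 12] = 2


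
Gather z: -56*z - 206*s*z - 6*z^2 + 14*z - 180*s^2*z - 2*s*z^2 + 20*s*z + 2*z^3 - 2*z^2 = 2*z^3 + z^2*(-2*s - 8) + z*(-180*s^2 - 186*s - 42)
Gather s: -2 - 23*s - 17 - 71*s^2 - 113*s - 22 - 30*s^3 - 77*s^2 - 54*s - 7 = -30*s^3 - 148*s^2 - 190*s - 48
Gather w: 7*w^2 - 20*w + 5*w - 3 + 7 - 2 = 7*w^2 - 15*w + 2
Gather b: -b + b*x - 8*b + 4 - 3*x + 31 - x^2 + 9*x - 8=b*(x - 9) - x^2 + 6*x + 27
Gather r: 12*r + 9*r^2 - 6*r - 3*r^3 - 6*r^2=-3*r^3 + 3*r^2 + 6*r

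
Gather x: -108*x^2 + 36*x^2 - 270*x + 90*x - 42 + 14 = -72*x^2 - 180*x - 28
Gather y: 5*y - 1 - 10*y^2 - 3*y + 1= -10*y^2 + 2*y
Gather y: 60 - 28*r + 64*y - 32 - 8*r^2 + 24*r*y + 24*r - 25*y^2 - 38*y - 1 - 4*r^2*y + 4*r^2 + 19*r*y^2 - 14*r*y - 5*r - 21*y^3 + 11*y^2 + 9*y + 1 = -4*r^2 - 9*r - 21*y^3 + y^2*(19*r - 14) + y*(-4*r^2 + 10*r + 35) + 28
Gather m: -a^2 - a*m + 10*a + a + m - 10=-a^2 + 11*a + m*(1 - a) - 10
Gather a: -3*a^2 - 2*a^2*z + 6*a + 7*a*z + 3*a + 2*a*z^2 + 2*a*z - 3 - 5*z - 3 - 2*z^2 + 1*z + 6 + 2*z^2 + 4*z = a^2*(-2*z - 3) + a*(2*z^2 + 9*z + 9)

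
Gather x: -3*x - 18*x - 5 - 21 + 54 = 28 - 21*x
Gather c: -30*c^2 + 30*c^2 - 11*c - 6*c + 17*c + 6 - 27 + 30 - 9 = 0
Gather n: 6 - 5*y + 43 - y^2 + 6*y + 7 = -y^2 + y + 56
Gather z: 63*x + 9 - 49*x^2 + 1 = -49*x^2 + 63*x + 10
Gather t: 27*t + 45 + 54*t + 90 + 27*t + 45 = 108*t + 180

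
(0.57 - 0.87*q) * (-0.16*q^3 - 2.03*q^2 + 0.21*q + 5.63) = 0.1392*q^4 + 1.6749*q^3 - 1.3398*q^2 - 4.7784*q + 3.2091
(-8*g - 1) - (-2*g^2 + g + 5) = 2*g^2 - 9*g - 6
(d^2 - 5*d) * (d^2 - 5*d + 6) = d^4 - 10*d^3 + 31*d^2 - 30*d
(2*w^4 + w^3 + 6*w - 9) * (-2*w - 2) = -4*w^5 - 6*w^4 - 2*w^3 - 12*w^2 + 6*w + 18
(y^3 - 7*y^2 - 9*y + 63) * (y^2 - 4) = y^5 - 7*y^4 - 13*y^3 + 91*y^2 + 36*y - 252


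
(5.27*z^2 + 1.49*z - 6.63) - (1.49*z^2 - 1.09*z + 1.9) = 3.78*z^2 + 2.58*z - 8.53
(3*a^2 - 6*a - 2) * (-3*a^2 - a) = -9*a^4 + 15*a^3 + 12*a^2 + 2*a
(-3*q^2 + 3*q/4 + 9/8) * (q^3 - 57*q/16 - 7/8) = -3*q^5 + 3*q^4/4 + 189*q^3/16 - 3*q^2/64 - 597*q/128 - 63/64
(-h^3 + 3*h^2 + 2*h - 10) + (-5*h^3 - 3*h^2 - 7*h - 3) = -6*h^3 - 5*h - 13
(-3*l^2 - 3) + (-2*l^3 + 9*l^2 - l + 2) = -2*l^3 + 6*l^2 - l - 1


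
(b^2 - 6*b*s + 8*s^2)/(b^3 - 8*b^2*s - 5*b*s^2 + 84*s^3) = (-b + 2*s)/(-b^2 + 4*b*s + 21*s^2)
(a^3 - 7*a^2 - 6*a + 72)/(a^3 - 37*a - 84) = (a^2 - 10*a + 24)/(a^2 - 3*a - 28)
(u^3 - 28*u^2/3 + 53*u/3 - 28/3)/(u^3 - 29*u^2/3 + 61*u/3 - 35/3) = (3*u - 4)/(3*u - 5)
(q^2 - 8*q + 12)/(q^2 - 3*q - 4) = (-q^2 + 8*q - 12)/(-q^2 + 3*q + 4)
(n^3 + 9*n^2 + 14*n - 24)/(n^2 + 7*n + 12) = (n^2 + 5*n - 6)/(n + 3)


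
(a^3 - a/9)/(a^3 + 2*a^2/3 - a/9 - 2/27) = 3*a/(3*a + 2)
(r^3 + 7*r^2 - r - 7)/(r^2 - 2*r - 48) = (-r^3 - 7*r^2 + r + 7)/(-r^2 + 2*r + 48)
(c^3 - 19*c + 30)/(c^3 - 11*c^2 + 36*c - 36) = (c + 5)/(c - 6)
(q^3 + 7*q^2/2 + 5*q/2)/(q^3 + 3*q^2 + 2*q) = (q + 5/2)/(q + 2)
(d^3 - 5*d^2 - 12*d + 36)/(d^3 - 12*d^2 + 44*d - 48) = (d + 3)/(d - 4)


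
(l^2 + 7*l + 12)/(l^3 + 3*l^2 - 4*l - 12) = (l + 4)/(l^2 - 4)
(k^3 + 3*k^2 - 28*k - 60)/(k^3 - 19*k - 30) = (k + 6)/(k + 3)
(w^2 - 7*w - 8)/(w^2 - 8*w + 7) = (w^2 - 7*w - 8)/(w^2 - 8*w + 7)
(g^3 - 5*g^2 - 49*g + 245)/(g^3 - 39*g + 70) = (g - 7)/(g - 2)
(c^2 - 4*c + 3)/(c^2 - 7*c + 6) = (c - 3)/(c - 6)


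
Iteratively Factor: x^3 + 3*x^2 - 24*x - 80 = (x + 4)*(x^2 - x - 20) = (x + 4)^2*(x - 5)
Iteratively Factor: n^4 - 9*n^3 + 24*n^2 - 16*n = (n)*(n^3 - 9*n^2 + 24*n - 16) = n*(n - 1)*(n^2 - 8*n + 16) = n*(n - 4)*(n - 1)*(n - 4)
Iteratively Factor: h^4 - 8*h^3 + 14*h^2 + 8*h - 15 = (h + 1)*(h^3 - 9*h^2 + 23*h - 15) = (h - 5)*(h + 1)*(h^2 - 4*h + 3) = (h - 5)*(h - 1)*(h + 1)*(h - 3)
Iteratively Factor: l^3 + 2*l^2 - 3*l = (l + 3)*(l^2 - l) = (l - 1)*(l + 3)*(l)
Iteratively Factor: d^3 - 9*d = (d)*(d^2 - 9) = d*(d - 3)*(d + 3)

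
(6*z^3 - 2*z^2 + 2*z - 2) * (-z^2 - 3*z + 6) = -6*z^5 - 16*z^4 + 40*z^3 - 16*z^2 + 18*z - 12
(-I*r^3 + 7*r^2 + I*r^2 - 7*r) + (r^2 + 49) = -I*r^3 + 8*r^2 + I*r^2 - 7*r + 49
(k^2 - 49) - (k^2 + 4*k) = -4*k - 49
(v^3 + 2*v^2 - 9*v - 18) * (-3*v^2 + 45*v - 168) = -3*v^5 + 39*v^4 - 51*v^3 - 687*v^2 + 702*v + 3024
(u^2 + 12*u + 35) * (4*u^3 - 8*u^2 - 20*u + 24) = 4*u^5 + 40*u^4 + 24*u^3 - 496*u^2 - 412*u + 840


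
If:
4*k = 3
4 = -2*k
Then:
No Solution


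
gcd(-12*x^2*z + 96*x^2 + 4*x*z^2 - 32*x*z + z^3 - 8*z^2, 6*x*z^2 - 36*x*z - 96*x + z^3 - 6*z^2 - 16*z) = 6*x*z - 48*x + z^2 - 8*z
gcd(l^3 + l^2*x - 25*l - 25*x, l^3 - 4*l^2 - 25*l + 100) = l^2 - 25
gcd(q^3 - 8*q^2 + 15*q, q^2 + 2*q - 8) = 1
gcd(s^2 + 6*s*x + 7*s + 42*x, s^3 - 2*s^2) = 1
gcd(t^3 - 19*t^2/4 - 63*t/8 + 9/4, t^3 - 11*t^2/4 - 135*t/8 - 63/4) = t^2 - 9*t/2 - 9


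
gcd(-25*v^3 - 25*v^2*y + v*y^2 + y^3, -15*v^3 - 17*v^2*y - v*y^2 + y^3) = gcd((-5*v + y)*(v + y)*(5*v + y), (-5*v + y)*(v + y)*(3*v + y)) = -5*v^2 - 4*v*y + y^2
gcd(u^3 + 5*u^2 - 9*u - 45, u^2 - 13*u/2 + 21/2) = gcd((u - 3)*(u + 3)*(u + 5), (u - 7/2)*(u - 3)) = u - 3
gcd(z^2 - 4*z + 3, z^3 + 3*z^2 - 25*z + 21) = z^2 - 4*z + 3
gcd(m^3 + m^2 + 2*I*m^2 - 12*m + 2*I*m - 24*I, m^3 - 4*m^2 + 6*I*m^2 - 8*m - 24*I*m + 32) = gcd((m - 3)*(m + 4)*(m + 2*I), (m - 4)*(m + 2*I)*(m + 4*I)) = m + 2*I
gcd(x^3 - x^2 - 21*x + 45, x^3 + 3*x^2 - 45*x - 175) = x + 5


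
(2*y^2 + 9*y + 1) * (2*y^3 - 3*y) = 4*y^5 + 18*y^4 - 4*y^3 - 27*y^2 - 3*y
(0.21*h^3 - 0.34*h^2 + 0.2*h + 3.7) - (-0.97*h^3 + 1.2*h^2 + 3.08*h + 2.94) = 1.18*h^3 - 1.54*h^2 - 2.88*h + 0.76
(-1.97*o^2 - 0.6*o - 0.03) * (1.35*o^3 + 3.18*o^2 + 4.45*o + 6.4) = -2.6595*o^5 - 7.0746*o^4 - 10.715*o^3 - 15.3734*o^2 - 3.9735*o - 0.192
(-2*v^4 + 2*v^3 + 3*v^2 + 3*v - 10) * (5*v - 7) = -10*v^5 + 24*v^4 + v^3 - 6*v^2 - 71*v + 70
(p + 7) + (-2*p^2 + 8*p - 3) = -2*p^2 + 9*p + 4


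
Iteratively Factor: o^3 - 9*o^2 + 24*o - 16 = (o - 4)*(o^2 - 5*o + 4) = (o - 4)^2*(o - 1)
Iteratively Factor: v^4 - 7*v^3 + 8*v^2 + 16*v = (v + 1)*(v^3 - 8*v^2 + 16*v) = (v - 4)*(v + 1)*(v^2 - 4*v) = v*(v - 4)*(v + 1)*(v - 4)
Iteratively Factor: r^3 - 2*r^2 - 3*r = (r + 1)*(r^2 - 3*r) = r*(r + 1)*(r - 3)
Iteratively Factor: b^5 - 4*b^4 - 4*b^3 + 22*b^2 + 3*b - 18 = (b - 3)*(b^4 - b^3 - 7*b^2 + b + 6) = (b - 3)^2*(b^3 + 2*b^2 - b - 2) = (b - 3)^2*(b - 1)*(b^2 + 3*b + 2) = (b - 3)^2*(b - 1)*(b + 1)*(b + 2)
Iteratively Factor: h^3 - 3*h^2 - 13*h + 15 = (h - 1)*(h^2 - 2*h - 15) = (h - 1)*(h + 3)*(h - 5)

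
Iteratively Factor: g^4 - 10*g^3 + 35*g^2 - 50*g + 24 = (g - 3)*(g^3 - 7*g^2 + 14*g - 8) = (g - 3)*(g - 2)*(g^2 - 5*g + 4) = (g - 3)*(g - 2)*(g - 1)*(g - 4)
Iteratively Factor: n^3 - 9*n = (n + 3)*(n^2 - 3*n) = n*(n + 3)*(n - 3)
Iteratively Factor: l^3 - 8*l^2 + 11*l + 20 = (l + 1)*(l^2 - 9*l + 20) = (l - 5)*(l + 1)*(l - 4)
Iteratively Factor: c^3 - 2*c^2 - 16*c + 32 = (c - 4)*(c^2 + 2*c - 8) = (c - 4)*(c - 2)*(c + 4)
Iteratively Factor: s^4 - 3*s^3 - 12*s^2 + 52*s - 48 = (s - 2)*(s^3 - s^2 - 14*s + 24) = (s - 2)^2*(s^2 + s - 12) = (s - 2)^2*(s + 4)*(s - 3)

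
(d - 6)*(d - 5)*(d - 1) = d^3 - 12*d^2 + 41*d - 30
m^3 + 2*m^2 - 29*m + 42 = (m - 3)*(m - 2)*(m + 7)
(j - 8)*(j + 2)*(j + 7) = j^3 + j^2 - 58*j - 112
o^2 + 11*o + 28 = (o + 4)*(o + 7)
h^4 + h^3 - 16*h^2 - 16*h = h*(h - 4)*(h + 1)*(h + 4)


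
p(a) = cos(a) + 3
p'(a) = -sin(a)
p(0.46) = 3.90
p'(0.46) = -0.44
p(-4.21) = 2.52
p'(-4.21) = -0.88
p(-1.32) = 3.25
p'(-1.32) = 0.97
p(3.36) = 2.02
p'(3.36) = 0.22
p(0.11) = 3.99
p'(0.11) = -0.11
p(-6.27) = 4.00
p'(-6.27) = -0.01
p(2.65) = 2.12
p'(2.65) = -0.47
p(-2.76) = 2.07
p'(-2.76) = 0.37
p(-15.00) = 2.24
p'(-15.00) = 0.65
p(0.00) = 4.00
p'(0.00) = 0.00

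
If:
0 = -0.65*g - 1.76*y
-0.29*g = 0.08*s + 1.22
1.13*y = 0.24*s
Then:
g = -8.09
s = 14.06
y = 2.99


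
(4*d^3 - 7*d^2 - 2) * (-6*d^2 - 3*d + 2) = -24*d^5 + 30*d^4 + 29*d^3 - 2*d^2 + 6*d - 4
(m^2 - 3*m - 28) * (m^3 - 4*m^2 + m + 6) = m^5 - 7*m^4 - 15*m^3 + 115*m^2 - 46*m - 168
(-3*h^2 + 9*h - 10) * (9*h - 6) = -27*h^3 + 99*h^2 - 144*h + 60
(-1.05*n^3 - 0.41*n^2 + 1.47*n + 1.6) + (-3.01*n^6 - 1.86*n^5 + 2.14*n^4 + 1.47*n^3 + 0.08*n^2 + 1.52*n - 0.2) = -3.01*n^6 - 1.86*n^5 + 2.14*n^4 + 0.42*n^3 - 0.33*n^2 + 2.99*n + 1.4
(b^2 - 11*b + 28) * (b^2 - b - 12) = b^4 - 12*b^3 + 27*b^2 + 104*b - 336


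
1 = 1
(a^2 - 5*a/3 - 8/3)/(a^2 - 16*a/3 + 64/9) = 3*(a + 1)/(3*a - 8)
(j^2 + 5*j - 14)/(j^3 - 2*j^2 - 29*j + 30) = (j^2 + 5*j - 14)/(j^3 - 2*j^2 - 29*j + 30)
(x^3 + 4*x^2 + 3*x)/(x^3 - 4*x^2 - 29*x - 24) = x/(x - 8)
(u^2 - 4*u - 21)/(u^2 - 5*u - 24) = (u - 7)/(u - 8)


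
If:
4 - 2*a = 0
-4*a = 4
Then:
No Solution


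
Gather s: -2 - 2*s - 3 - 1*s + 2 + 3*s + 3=0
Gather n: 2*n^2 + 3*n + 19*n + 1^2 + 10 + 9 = 2*n^2 + 22*n + 20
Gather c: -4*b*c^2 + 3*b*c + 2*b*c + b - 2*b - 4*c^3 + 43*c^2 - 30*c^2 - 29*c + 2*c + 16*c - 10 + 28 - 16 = -b - 4*c^3 + c^2*(13 - 4*b) + c*(5*b - 11) + 2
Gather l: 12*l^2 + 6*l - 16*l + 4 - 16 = 12*l^2 - 10*l - 12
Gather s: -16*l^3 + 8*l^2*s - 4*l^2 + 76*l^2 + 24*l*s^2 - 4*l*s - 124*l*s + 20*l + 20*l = -16*l^3 + 72*l^2 + 24*l*s^2 + 40*l + s*(8*l^2 - 128*l)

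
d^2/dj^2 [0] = 0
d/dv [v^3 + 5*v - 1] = 3*v^2 + 5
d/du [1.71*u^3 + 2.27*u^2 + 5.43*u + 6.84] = 5.13*u^2 + 4.54*u + 5.43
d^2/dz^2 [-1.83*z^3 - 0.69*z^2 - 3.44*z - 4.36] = -10.98*z - 1.38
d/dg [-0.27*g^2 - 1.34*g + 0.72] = -0.54*g - 1.34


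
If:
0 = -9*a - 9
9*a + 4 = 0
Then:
No Solution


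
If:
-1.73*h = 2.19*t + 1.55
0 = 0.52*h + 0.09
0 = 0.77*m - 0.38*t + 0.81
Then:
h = -0.17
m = -1.33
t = -0.57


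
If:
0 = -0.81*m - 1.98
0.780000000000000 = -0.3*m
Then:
No Solution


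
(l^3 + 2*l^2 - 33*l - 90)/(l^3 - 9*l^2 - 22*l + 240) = (l + 3)/(l - 8)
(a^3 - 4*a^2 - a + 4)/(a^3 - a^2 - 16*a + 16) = (a + 1)/(a + 4)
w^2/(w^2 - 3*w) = w/(w - 3)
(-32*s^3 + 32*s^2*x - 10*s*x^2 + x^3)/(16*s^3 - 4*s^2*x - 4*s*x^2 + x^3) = (-4*s + x)/(2*s + x)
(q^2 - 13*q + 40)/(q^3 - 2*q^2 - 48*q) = (q - 5)/(q*(q + 6))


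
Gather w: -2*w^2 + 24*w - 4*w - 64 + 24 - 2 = -2*w^2 + 20*w - 42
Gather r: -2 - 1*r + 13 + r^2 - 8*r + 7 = r^2 - 9*r + 18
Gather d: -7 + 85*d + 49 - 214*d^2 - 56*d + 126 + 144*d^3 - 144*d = 144*d^3 - 214*d^2 - 115*d + 168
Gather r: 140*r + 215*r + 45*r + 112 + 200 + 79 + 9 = 400*r + 400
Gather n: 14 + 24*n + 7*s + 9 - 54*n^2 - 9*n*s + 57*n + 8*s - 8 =-54*n^2 + n*(81 - 9*s) + 15*s + 15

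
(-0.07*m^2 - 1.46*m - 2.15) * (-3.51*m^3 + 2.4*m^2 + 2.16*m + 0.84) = 0.2457*m^5 + 4.9566*m^4 + 3.8913*m^3 - 8.3724*m^2 - 5.8704*m - 1.806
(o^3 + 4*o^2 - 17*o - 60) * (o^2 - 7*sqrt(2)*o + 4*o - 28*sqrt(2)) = o^5 - 7*sqrt(2)*o^4 + 8*o^4 - 56*sqrt(2)*o^3 - o^3 - 128*o^2 + 7*sqrt(2)*o^2 - 240*o + 896*sqrt(2)*o + 1680*sqrt(2)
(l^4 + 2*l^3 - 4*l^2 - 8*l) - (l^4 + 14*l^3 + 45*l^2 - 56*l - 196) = -12*l^3 - 49*l^2 + 48*l + 196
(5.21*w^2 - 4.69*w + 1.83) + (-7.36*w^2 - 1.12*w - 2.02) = -2.15*w^2 - 5.81*w - 0.19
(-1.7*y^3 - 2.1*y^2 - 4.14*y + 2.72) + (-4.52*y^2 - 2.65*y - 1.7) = -1.7*y^3 - 6.62*y^2 - 6.79*y + 1.02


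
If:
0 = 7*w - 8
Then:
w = 8/7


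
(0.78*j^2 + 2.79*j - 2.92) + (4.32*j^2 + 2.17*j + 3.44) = 5.1*j^2 + 4.96*j + 0.52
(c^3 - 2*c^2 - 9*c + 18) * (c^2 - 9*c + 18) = c^5 - 11*c^4 + 27*c^3 + 63*c^2 - 324*c + 324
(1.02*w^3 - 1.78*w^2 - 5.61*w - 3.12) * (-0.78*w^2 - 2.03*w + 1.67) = -0.7956*w^5 - 0.6822*w^4 + 9.6926*w^3 + 10.8493*w^2 - 3.0351*w - 5.2104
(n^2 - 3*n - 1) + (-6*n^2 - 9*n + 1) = -5*n^2 - 12*n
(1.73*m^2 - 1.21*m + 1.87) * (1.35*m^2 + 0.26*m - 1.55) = 2.3355*m^4 - 1.1837*m^3 - 0.4716*m^2 + 2.3617*m - 2.8985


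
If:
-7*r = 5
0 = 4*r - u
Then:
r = -5/7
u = -20/7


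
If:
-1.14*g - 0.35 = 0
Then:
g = -0.31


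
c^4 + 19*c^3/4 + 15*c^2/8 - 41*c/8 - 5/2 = (c - 1)*(c + 1/2)*(c + 5/4)*(c + 4)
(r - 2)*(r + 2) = r^2 - 4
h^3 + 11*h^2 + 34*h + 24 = (h + 1)*(h + 4)*(h + 6)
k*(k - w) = k^2 - k*w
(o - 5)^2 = o^2 - 10*o + 25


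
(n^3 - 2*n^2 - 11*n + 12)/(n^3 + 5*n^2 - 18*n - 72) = (n - 1)/(n + 6)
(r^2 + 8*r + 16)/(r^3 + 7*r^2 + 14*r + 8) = (r + 4)/(r^2 + 3*r + 2)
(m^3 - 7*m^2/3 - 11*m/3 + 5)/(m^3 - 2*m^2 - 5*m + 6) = (m + 5/3)/(m + 2)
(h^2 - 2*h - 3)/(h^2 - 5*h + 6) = (h + 1)/(h - 2)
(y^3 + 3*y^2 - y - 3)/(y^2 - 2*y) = (y^3 + 3*y^2 - y - 3)/(y*(y - 2))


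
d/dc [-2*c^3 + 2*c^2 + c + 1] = -6*c^2 + 4*c + 1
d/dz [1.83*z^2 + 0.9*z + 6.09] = 3.66*z + 0.9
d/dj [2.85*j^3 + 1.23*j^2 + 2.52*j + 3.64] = 8.55*j^2 + 2.46*j + 2.52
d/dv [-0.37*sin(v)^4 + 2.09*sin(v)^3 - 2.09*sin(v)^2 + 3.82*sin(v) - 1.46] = (-1.48*sin(v)^3 + 6.27*sin(v)^2 - 4.18*sin(v) + 3.82)*cos(v)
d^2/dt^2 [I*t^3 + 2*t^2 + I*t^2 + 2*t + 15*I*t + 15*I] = 6*I*t + 4 + 2*I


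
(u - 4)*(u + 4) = u^2 - 16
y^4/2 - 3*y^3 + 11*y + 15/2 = (y/2 + 1/2)*(y - 5)*(y - 3)*(y + 1)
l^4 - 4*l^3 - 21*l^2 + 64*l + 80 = (l - 5)*(l - 4)*(l + 1)*(l + 4)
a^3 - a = a*(a - 1)*(a + 1)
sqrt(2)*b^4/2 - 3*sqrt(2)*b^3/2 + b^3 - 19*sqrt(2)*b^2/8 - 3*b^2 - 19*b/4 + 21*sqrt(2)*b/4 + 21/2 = (b - 7/2)*(b - 3/2)*(b + 2)*(sqrt(2)*b/2 + 1)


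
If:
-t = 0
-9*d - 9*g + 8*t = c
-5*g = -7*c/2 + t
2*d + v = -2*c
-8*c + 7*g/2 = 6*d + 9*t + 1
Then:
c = -60/41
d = 146/123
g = -42/41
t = 0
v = 68/123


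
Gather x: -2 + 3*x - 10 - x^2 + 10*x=-x^2 + 13*x - 12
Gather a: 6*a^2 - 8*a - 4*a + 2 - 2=6*a^2 - 12*a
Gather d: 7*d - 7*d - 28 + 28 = 0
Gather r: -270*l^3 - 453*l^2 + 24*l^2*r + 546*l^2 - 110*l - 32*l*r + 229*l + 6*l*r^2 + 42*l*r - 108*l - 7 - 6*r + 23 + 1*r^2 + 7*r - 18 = -270*l^3 + 93*l^2 + 11*l + r^2*(6*l + 1) + r*(24*l^2 + 10*l + 1) - 2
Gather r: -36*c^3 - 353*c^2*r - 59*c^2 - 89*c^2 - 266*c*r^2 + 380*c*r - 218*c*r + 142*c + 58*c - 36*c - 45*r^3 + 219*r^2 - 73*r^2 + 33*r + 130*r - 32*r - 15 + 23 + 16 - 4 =-36*c^3 - 148*c^2 + 164*c - 45*r^3 + r^2*(146 - 266*c) + r*(-353*c^2 + 162*c + 131) + 20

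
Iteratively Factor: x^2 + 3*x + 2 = (x + 1)*(x + 2)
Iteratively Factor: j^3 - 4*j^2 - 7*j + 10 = (j - 5)*(j^2 + j - 2) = (j - 5)*(j + 2)*(j - 1)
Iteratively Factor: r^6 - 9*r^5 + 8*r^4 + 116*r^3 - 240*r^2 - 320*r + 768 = (r + 3)*(r^5 - 12*r^4 + 44*r^3 - 16*r^2 - 192*r + 256) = (r + 2)*(r + 3)*(r^4 - 14*r^3 + 72*r^2 - 160*r + 128) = (r - 4)*(r + 2)*(r + 3)*(r^3 - 10*r^2 + 32*r - 32) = (r - 4)^2*(r + 2)*(r + 3)*(r^2 - 6*r + 8) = (r - 4)^3*(r + 2)*(r + 3)*(r - 2)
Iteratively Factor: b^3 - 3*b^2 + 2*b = (b - 2)*(b^2 - b) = b*(b - 2)*(b - 1)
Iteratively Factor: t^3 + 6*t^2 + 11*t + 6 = (t + 3)*(t^2 + 3*t + 2) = (t + 2)*(t + 3)*(t + 1)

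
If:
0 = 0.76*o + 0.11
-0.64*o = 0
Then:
No Solution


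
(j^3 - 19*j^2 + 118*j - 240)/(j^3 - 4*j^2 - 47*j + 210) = (j - 8)/(j + 7)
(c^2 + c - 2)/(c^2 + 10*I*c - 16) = (c^2 + c - 2)/(c^2 + 10*I*c - 16)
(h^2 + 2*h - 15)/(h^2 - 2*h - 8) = (-h^2 - 2*h + 15)/(-h^2 + 2*h + 8)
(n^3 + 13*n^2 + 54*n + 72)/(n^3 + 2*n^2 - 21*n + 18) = (n^2 + 7*n + 12)/(n^2 - 4*n + 3)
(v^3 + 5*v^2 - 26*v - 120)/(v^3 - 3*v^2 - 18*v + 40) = (v + 6)/(v - 2)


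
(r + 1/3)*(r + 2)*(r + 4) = r^3 + 19*r^2/3 + 10*r + 8/3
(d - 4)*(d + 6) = d^2 + 2*d - 24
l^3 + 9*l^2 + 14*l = l*(l + 2)*(l + 7)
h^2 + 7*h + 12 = (h + 3)*(h + 4)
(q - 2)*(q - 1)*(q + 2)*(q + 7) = q^4 + 6*q^3 - 11*q^2 - 24*q + 28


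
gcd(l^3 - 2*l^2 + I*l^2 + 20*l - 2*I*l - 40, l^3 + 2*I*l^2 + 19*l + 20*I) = l^2 + I*l + 20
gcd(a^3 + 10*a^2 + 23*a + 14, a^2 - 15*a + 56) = 1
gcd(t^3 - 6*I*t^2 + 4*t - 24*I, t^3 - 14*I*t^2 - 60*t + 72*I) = t^2 - 8*I*t - 12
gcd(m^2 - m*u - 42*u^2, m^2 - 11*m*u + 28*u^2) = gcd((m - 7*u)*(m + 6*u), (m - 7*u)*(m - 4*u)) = -m + 7*u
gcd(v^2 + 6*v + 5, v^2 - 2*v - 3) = v + 1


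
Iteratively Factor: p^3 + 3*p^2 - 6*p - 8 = (p + 1)*(p^2 + 2*p - 8) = (p - 2)*(p + 1)*(p + 4)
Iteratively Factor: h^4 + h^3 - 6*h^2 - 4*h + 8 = (h + 2)*(h^3 - h^2 - 4*h + 4) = (h + 2)^2*(h^2 - 3*h + 2) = (h - 1)*(h + 2)^2*(h - 2)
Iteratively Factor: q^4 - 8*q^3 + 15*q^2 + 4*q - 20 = (q - 5)*(q^3 - 3*q^2 + 4) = (q - 5)*(q - 2)*(q^2 - q - 2) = (q - 5)*(q - 2)*(q + 1)*(q - 2)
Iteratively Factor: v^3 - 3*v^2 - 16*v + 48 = (v - 3)*(v^2 - 16) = (v - 4)*(v - 3)*(v + 4)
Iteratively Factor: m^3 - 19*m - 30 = (m - 5)*(m^2 + 5*m + 6) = (m - 5)*(m + 2)*(m + 3)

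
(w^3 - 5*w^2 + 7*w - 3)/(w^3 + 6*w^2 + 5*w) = (w^3 - 5*w^2 + 7*w - 3)/(w*(w^2 + 6*w + 5))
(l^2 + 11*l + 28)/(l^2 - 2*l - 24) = (l + 7)/(l - 6)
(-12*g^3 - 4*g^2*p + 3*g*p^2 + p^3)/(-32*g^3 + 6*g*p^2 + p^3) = (6*g^2 + 5*g*p + p^2)/(16*g^2 + 8*g*p + p^2)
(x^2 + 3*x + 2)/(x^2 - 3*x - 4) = (x + 2)/(x - 4)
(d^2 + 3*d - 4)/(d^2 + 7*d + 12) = (d - 1)/(d + 3)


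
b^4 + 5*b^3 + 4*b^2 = b^2*(b + 1)*(b + 4)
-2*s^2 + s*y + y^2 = (-s + y)*(2*s + y)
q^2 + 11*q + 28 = (q + 4)*(q + 7)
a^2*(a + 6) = a^3 + 6*a^2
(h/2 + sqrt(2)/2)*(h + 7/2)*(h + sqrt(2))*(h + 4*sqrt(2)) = h^4/2 + 7*h^3/4 + 3*sqrt(2)*h^3 + 9*h^2 + 21*sqrt(2)*h^2/2 + 4*sqrt(2)*h + 63*h/2 + 14*sqrt(2)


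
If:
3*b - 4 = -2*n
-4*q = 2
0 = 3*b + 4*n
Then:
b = 8/3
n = -2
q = -1/2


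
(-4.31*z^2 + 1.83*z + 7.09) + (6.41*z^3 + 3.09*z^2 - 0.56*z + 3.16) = 6.41*z^3 - 1.22*z^2 + 1.27*z + 10.25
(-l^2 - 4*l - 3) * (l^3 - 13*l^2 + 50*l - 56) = -l^5 + 9*l^4 - l^3 - 105*l^2 + 74*l + 168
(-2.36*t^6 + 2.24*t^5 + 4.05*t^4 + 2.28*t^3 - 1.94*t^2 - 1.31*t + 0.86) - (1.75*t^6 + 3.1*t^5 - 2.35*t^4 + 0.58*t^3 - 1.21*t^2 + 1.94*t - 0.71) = -4.11*t^6 - 0.86*t^5 + 6.4*t^4 + 1.7*t^3 - 0.73*t^2 - 3.25*t + 1.57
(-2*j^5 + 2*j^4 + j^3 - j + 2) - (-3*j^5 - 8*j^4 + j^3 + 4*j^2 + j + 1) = j^5 + 10*j^4 - 4*j^2 - 2*j + 1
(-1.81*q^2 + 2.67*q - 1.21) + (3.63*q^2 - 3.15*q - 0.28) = 1.82*q^2 - 0.48*q - 1.49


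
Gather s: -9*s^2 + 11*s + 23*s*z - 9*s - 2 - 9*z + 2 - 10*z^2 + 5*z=-9*s^2 + s*(23*z + 2) - 10*z^2 - 4*z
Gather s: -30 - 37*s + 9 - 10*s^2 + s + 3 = -10*s^2 - 36*s - 18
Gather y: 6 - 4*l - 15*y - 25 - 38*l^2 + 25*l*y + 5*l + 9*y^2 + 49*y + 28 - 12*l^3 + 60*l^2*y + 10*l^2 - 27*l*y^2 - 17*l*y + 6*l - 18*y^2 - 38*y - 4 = -12*l^3 - 28*l^2 + 7*l + y^2*(-27*l - 9) + y*(60*l^2 + 8*l - 4) + 5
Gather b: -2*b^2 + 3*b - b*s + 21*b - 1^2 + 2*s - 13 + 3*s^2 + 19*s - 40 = -2*b^2 + b*(24 - s) + 3*s^2 + 21*s - 54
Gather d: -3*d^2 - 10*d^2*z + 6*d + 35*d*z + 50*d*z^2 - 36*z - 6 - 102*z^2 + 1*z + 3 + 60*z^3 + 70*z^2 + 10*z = d^2*(-10*z - 3) + d*(50*z^2 + 35*z + 6) + 60*z^3 - 32*z^2 - 25*z - 3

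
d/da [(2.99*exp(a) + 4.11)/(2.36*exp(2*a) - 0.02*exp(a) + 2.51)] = (-7.0564*exp(2*a) - 19.3992*exp(a) + 7.5871)*exp(a)/(5.5696*exp(4*a) - 0.0944*exp(3*a) + 11.8476*exp(2*a) - 0.1004*exp(a) + 6.3001)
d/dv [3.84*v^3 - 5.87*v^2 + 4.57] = v*(11.52*v - 11.74)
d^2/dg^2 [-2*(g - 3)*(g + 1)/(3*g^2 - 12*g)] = 4*(-2*g^3 + 9*g^2 - 36*g + 48)/(3*g^3*(g^3 - 12*g^2 + 48*g - 64))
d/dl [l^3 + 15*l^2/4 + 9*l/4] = 3*l^2 + 15*l/2 + 9/4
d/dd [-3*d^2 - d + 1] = -6*d - 1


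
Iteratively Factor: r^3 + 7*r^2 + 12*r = (r + 4)*(r^2 + 3*r) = (r + 3)*(r + 4)*(r)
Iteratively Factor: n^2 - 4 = (n - 2)*(n + 2)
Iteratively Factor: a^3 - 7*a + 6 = (a + 3)*(a^2 - 3*a + 2) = (a - 1)*(a + 3)*(a - 2)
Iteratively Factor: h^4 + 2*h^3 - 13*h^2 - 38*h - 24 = (h + 2)*(h^3 - 13*h - 12) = (h + 1)*(h + 2)*(h^2 - h - 12) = (h + 1)*(h + 2)*(h + 3)*(h - 4)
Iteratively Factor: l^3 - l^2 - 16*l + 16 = (l - 1)*(l^2 - 16) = (l - 1)*(l + 4)*(l - 4)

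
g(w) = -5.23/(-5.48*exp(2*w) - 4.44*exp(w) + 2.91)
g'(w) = -5.23*(10.96*exp(2*w) + 4.44*exp(w))/(-5.48*exp(2*w) - 4.44*exp(w) + 2.91)^2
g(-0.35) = 1.78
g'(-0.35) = -5.19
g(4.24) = 0.00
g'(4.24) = -0.00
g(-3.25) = -1.92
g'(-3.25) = -0.13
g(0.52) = 0.26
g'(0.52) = -0.50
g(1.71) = 0.03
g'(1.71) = -0.05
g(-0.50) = 2.91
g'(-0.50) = -10.87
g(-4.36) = -1.83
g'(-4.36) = -0.04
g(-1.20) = -4.86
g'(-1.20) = -10.54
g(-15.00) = -1.80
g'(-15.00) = 0.00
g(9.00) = 0.00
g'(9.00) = 0.00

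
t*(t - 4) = t^2 - 4*t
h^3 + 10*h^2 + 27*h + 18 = (h + 1)*(h + 3)*(h + 6)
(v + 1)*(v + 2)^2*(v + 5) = v^4 + 10*v^3 + 33*v^2 + 44*v + 20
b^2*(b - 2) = b^3 - 2*b^2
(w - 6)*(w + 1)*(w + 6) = w^3 + w^2 - 36*w - 36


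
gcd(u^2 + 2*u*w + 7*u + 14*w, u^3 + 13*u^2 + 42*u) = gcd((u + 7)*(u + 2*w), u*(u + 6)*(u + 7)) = u + 7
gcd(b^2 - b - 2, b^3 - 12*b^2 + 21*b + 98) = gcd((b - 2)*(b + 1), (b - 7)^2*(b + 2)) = 1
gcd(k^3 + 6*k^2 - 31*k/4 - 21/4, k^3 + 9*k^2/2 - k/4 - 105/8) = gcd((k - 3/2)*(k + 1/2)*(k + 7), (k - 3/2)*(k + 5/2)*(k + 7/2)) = k - 3/2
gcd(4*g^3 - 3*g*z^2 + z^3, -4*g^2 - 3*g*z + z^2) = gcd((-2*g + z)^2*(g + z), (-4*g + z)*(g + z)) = g + z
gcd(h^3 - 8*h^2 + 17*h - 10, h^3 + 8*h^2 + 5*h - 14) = h - 1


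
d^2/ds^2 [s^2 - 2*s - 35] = 2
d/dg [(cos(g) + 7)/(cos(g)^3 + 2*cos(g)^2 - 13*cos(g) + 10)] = (59*cos(g) + 23*cos(2*g) + cos(3*g) - 179)*sin(g)/(2*(cos(g)^3 + 2*cos(g)^2 - 13*cos(g) + 10)^2)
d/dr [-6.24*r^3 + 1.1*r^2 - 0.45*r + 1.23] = -18.72*r^2 + 2.2*r - 0.45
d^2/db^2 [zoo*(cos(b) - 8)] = zoo*cos(b)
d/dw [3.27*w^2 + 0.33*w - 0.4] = 6.54*w + 0.33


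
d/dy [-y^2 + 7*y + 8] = 7 - 2*y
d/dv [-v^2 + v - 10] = 1 - 2*v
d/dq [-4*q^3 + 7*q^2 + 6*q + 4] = -12*q^2 + 14*q + 6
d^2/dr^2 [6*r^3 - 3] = 36*r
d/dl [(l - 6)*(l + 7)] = 2*l + 1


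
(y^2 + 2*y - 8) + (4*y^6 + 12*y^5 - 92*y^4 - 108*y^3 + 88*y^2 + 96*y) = 4*y^6 + 12*y^5 - 92*y^4 - 108*y^3 + 89*y^2 + 98*y - 8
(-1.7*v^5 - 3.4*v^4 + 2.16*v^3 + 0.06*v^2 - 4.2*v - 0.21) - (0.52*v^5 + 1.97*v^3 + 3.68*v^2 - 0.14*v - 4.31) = -2.22*v^5 - 3.4*v^4 + 0.19*v^3 - 3.62*v^2 - 4.06*v + 4.1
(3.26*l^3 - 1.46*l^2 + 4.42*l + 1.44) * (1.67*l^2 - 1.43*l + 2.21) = 5.4442*l^5 - 7.1*l^4 + 16.6738*l^3 - 7.1424*l^2 + 7.709*l + 3.1824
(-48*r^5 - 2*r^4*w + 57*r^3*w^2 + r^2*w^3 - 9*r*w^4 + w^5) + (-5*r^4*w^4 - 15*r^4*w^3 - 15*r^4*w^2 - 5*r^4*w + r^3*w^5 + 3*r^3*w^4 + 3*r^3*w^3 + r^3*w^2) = -48*r^5 - 5*r^4*w^4 - 15*r^4*w^3 - 15*r^4*w^2 - 7*r^4*w + r^3*w^5 + 3*r^3*w^4 + 3*r^3*w^3 + 58*r^3*w^2 + r^2*w^3 - 9*r*w^4 + w^5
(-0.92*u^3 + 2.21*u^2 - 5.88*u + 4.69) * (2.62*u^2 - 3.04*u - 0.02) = -2.4104*u^5 + 8.587*u^4 - 22.1056*u^3 + 30.1188*u^2 - 14.14*u - 0.0938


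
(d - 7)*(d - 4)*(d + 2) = d^3 - 9*d^2 + 6*d + 56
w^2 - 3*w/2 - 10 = (w - 4)*(w + 5/2)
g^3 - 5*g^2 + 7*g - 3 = (g - 3)*(g - 1)^2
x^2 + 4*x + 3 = (x + 1)*(x + 3)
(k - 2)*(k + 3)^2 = k^3 + 4*k^2 - 3*k - 18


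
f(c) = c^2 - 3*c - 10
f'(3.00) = 3.00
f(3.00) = -10.00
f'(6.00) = 9.00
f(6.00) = 8.00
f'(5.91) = 8.82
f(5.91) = 7.20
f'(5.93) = 8.86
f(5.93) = 7.37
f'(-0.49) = -3.98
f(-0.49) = -8.29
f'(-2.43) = -7.86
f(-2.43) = 3.19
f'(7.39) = 11.78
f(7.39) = 22.44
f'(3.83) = 4.66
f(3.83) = -6.82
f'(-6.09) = -15.18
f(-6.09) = 45.36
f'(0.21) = -2.58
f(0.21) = -10.59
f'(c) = 2*c - 3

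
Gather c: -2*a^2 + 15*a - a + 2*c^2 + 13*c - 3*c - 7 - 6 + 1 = -2*a^2 + 14*a + 2*c^2 + 10*c - 12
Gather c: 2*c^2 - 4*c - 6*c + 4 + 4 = 2*c^2 - 10*c + 8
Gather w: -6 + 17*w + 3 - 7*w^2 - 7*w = -7*w^2 + 10*w - 3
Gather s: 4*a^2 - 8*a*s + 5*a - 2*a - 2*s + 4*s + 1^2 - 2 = 4*a^2 + 3*a + s*(2 - 8*a) - 1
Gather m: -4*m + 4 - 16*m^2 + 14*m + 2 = -16*m^2 + 10*m + 6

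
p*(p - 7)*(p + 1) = p^3 - 6*p^2 - 7*p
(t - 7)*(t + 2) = t^2 - 5*t - 14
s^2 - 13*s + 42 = (s - 7)*(s - 6)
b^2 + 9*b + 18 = (b + 3)*(b + 6)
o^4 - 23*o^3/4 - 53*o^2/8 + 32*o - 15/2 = (o - 6)*(o - 2)*(o - 1/4)*(o + 5/2)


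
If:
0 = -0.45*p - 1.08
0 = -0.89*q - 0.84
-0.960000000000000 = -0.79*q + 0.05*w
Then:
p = -2.40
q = -0.94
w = -34.11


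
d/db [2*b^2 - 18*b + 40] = 4*b - 18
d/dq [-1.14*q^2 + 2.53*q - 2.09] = 2.53 - 2.28*q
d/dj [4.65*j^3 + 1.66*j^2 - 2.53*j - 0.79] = 13.95*j^2 + 3.32*j - 2.53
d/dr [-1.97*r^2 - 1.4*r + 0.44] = -3.94*r - 1.4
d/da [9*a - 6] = 9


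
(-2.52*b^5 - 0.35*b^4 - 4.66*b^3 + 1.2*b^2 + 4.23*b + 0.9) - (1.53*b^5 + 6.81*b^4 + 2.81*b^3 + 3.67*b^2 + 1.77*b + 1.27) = -4.05*b^5 - 7.16*b^4 - 7.47*b^3 - 2.47*b^2 + 2.46*b - 0.37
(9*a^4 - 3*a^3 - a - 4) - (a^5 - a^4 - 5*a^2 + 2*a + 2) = -a^5 + 10*a^4 - 3*a^3 + 5*a^2 - 3*a - 6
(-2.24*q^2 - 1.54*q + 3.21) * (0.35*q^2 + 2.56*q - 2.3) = -0.784*q^4 - 6.2734*q^3 + 2.3331*q^2 + 11.7596*q - 7.383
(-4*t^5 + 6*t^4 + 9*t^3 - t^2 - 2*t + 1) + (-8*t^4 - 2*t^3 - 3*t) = -4*t^5 - 2*t^4 + 7*t^3 - t^2 - 5*t + 1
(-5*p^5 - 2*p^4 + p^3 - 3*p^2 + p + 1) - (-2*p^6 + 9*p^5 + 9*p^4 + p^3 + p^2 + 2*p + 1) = 2*p^6 - 14*p^5 - 11*p^4 - 4*p^2 - p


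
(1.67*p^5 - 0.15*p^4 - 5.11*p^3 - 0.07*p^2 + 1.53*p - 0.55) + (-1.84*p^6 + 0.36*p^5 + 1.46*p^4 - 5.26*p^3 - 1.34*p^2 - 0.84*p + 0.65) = -1.84*p^6 + 2.03*p^5 + 1.31*p^4 - 10.37*p^3 - 1.41*p^2 + 0.69*p + 0.1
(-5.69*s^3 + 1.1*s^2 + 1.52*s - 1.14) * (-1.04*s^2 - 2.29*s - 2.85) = 5.9176*s^5 + 11.8861*s^4 + 12.1167*s^3 - 5.4302*s^2 - 1.7214*s + 3.249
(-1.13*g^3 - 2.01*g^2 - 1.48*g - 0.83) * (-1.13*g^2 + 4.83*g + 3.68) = 1.2769*g^5 - 3.1866*g^4 - 12.1943*g^3 - 13.6073*g^2 - 9.4553*g - 3.0544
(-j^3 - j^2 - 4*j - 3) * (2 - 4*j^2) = 4*j^5 + 4*j^4 + 14*j^3 + 10*j^2 - 8*j - 6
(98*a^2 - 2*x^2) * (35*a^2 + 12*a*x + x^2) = 3430*a^4 + 1176*a^3*x + 28*a^2*x^2 - 24*a*x^3 - 2*x^4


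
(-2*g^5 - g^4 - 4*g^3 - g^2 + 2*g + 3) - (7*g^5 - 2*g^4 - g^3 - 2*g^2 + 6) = -9*g^5 + g^4 - 3*g^3 + g^2 + 2*g - 3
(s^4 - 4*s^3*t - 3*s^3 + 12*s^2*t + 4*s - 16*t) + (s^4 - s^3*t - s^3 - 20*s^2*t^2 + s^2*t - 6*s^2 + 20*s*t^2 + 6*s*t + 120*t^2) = 2*s^4 - 5*s^3*t - 4*s^3 - 20*s^2*t^2 + 13*s^2*t - 6*s^2 + 20*s*t^2 + 6*s*t + 4*s + 120*t^2 - 16*t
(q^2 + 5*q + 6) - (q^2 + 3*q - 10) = 2*q + 16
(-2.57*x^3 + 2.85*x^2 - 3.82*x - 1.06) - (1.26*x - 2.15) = -2.57*x^3 + 2.85*x^2 - 5.08*x + 1.09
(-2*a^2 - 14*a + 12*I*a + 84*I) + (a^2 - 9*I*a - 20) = -a^2 - 14*a + 3*I*a - 20 + 84*I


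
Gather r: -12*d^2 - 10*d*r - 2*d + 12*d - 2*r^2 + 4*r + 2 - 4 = -12*d^2 + 10*d - 2*r^2 + r*(4 - 10*d) - 2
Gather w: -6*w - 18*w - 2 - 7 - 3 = -24*w - 12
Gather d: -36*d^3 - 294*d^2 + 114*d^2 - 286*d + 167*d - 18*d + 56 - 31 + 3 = -36*d^3 - 180*d^2 - 137*d + 28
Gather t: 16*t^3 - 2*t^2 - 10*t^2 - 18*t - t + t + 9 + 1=16*t^3 - 12*t^2 - 18*t + 10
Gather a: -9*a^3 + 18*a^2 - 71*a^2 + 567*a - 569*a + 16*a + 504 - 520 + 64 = -9*a^3 - 53*a^2 + 14*a + 48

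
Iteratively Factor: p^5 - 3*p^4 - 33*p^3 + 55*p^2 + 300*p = (p + 3)*(p^4 - 6*p^3 - 15*p^2 + 100*p) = (p + 3)*(p + 4)*(p^3 - 10*p^2 + 25*p) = (p - 5)*(p + 3)*(p + 4)*(p^2 - 5*p) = p*(p - 5)*(p + 3)*(p + 4)*(p - 5)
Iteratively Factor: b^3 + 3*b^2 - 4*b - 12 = (b + 2)*(b^2 + b - 6) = (b + 2)*(b + 3)*(b - 2)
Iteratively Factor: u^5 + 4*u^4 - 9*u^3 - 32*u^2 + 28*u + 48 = (u + 3)*(u^4 + u^3 - 12*u^2 + 4*u + 16) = (u - 2)*(u + 3)*(u^3 + 3*u^2 - 6*u - 8) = (u - 2)^2*(u + 3)*(u^2 + 5*u + 4) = (u - 2)^2*(u + 3)*(u + 4)*(u + 1)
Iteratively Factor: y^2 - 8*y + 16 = (y - 4)*(y - 4)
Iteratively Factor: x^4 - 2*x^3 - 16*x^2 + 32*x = (x + 4)*(x^3 - 6*x^2 + 8*x) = (x - 4)*(x + 4)*(x^2 - 2*x) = (x - 4)*(x - 2)*(x + 4)*(x)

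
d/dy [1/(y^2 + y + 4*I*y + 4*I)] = (-2*y - 1 - 4*I)/(y^2 + y + 4*I*y + 4*I)^2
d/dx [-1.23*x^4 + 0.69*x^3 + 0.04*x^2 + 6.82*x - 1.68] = -4.92*x^3 + 2.07*x^2 + 0.08*x + 6.82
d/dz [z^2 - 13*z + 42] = 2*z - 13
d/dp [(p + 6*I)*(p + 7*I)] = 2*p + 13*I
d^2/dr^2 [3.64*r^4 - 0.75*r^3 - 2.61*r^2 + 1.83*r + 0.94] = 43.68*r^2 - 4.5*r - 5.22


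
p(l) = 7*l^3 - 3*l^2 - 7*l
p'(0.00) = -7.00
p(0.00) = 0.00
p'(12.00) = 2945.00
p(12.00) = 11580.00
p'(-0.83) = 12.45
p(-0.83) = -0.26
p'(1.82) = 51.64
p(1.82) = 19.52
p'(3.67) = 253.83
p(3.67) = 279.92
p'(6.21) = 765.59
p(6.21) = 1517.22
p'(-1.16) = 28.22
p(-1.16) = -6.84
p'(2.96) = 159.23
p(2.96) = 134.54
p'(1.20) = 16.04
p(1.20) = -0.62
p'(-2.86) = 181.93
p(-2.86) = -168.27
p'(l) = 21*l^2 - 6*l - 7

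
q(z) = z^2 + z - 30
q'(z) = 2*z + 1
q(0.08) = -29.91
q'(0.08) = 1.16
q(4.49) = -5.35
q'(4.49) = 9.98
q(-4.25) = -16.19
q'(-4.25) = -7.50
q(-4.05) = -17.65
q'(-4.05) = -7.10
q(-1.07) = -29.93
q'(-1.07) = -1.14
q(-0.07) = -30.07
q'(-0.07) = 0.86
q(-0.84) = -30.13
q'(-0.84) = -0.68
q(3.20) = -16.56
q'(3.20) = 7.40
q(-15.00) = 180.00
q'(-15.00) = -29.00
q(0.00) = -30.00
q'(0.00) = 1.00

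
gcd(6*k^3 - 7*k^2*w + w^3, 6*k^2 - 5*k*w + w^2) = -2*k + w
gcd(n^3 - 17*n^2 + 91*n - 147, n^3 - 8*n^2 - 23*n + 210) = n - 7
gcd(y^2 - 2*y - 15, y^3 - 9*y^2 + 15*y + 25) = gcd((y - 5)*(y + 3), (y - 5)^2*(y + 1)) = y - 5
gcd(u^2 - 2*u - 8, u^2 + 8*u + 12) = u + 2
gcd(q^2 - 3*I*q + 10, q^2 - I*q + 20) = q - 5*I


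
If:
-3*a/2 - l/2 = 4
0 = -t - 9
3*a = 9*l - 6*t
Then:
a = -3/5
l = -31/5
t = -9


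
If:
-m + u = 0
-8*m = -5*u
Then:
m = 0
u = 0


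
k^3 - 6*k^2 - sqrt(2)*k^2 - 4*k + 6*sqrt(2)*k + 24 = (k - 6)*(k - 2*sqrt(2))*(k + sqrt(2))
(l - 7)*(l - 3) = l^2 - 10*l + 21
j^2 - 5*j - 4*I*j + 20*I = (j - 5)*(j - 4*I)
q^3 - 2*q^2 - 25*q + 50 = (q - 5)*(q - 2)*(q + 5)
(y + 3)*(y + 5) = y^2 + 8*y + 15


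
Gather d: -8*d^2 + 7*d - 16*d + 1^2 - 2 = -8*d^2 - 9*d - 1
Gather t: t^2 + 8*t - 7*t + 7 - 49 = t^2 + t - 42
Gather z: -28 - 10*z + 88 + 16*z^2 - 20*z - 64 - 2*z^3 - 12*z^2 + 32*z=-2*z^3 + 4*z^2 + 2*z - 4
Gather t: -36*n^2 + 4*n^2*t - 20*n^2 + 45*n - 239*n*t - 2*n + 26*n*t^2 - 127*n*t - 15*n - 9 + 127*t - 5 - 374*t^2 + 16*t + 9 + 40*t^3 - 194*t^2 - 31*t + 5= -56*n^2 + 28*n + 40*t^3 + t^2*(26*n - 568) + t*(4*n^2 - 366*n + 112)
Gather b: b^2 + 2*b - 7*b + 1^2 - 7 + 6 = b^2 - 5*b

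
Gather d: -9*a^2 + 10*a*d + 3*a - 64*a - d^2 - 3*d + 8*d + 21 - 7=-9*a^2 - 61*a - d^2 + d*(10*a + 5) + 14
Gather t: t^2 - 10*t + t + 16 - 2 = t^2 - 9*t + 14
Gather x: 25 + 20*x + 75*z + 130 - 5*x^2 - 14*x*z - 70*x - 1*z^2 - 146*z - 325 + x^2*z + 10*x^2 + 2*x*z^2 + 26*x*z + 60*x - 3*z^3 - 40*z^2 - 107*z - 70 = x^2*(z + 5) + x*(2*z^2 + 12*z + 10) - 3*z^3 - 41*z^2 - 178*z - 240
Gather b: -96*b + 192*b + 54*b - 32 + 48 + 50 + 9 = 150*b + 75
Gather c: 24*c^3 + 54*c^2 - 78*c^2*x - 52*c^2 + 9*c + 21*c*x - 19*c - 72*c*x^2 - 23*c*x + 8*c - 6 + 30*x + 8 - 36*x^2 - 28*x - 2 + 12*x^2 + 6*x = 24*c^3 + c^2*(2 - 78*x) + c*(-72*x^2 - 2*x - 2) - 24*x^2 + 8*x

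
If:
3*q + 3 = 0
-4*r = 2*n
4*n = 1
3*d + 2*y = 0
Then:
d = -2*y/3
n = 1/4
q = -1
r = -1/8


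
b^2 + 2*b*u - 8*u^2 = (b - 2*u)*(b + 4*u)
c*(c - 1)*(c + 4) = c^3 + 3*c^2 - 4*c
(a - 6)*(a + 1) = a^2 - 5*a - 6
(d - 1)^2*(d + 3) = d^3 + d^2 - 5*d + 3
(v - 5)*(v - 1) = v^2 - 6*v + 5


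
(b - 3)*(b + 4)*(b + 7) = b^3 + 8*b^2 - 5*b - 84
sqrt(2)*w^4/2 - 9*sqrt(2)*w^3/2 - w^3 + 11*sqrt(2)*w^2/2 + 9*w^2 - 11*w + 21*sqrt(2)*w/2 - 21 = (w - 7)*(w - 3)*(w - sqrt(2))*(sqrt(2)*w/2 + sqrt(2)/2)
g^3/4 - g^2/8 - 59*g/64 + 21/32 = (g/4 + 1/2)*(g - 7/4)*(g - 3/4)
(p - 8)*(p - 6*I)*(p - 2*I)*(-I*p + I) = -I*p^4 - 8*p^3 + 9*I*p^3 + 72*p^2 + 4*I*p^2 - 64*p - 108*I*p + 96*I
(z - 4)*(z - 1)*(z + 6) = z^3 + z^2 - 26*z + 24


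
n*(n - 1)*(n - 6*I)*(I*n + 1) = I*n^4 + 7*n^3 - I*n^3 - 7*n^2 - 6*I*n^2 + 6*I*n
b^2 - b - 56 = (b - 8)*(b + 7)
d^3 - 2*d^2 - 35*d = d*(d - 7)*(d + 5)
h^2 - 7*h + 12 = (h - 4)*(h - 3)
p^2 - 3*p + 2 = (p - 2)*(p - 1)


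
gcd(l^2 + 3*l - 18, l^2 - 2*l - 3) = l - 3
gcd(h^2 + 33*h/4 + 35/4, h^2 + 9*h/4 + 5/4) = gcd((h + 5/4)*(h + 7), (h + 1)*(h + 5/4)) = h + 5/4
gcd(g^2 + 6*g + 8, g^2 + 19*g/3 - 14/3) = 1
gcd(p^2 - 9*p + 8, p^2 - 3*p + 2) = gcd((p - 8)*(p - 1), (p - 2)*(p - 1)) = p - 1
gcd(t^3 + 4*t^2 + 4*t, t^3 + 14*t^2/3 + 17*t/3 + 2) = 1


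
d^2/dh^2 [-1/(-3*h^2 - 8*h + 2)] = 2*(-9*h^2 - 24*h + 4*(3*h + 4)^2 + 6)/(3*h^2 + 8*h - 2)^3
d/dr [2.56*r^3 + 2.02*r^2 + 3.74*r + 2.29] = 7.68*r^2 + 4.04*r + 3.74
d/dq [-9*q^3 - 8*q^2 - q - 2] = -27*q^2 - 16*q - 1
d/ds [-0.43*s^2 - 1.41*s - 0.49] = -0.86*s - 1.41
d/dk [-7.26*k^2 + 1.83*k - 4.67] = 1.83 - 14.52*k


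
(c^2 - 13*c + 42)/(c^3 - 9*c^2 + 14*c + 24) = (c - 7)/(c^2 - 3*c - 4)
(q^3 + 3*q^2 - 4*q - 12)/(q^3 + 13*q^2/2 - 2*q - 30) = 2*(q^2 + 5*q + 6)/(2*q^2 + 17*q + 30)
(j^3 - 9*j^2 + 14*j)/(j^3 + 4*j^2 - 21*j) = (j^2 - 9*j + 14)/(j^2 + 4*j - 21)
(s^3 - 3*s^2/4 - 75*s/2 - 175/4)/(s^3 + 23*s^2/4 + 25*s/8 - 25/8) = 2*(s - 7)/(2*s - 1)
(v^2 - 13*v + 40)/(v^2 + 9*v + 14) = (v^2 - 13*v + 40)/(v^2 + 9*v + 14)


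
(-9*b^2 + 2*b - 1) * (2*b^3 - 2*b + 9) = -18*b^5 + 4*b^4 + 16*b^3 - 85*b^2 + 20*b - 9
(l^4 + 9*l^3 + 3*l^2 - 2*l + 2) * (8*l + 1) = 8*l^5 + 73*l^4 + 33*l^3 - 13*l^2 + 14*l + 2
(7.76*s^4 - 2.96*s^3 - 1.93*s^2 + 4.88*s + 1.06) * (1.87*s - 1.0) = 14.5112*s^5 - 13.2952*s^4 - 0.6491*s^3 + 11.0556*s^2 - 2.8978*s - 1.06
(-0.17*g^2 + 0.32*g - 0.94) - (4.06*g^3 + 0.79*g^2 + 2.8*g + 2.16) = -4.06*g^3 - 0.96*g^2 - 2.48*g - 3.1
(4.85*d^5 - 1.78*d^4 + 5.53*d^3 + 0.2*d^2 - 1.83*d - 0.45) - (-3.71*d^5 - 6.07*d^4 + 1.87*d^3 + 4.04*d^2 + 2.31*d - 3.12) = 8.56*d^5 + 4.29*d^4 + 3.66*d^3 - 3.84*d^2 - 4.14*d + 2.67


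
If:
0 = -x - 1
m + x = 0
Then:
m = 1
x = -1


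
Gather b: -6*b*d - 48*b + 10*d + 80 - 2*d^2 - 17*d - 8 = b*(-6*d - 48) - 2*d^2 - 7*d + 72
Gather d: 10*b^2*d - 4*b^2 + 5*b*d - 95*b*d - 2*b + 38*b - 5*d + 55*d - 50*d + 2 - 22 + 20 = -4*b^2 + 36*b + d*(10*b^2 - 90*b)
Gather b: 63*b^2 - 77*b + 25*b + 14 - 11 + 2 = 63*b^2 - 52*b + 5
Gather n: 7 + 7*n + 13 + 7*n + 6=14*n + 26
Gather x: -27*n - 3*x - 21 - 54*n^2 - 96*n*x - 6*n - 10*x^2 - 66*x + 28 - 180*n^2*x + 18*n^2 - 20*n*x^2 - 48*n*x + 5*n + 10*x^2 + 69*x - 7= -36*n^2 - 20*n*x^2 - 28*n + x*(-180*n^2 - 144*n)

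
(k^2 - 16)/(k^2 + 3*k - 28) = (k + 4)/(k + 7)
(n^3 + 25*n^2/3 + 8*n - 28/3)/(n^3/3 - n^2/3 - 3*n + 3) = (3*n^3 + 25*n^2 + 24*n - 28)/(n^3 - n^2 - 9*n + 9)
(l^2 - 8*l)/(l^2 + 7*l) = (l - 8)/(l + 7)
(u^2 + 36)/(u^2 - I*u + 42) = (u - 6*I)/(u - 7*I)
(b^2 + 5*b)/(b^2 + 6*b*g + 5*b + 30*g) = b/(b + 6*g)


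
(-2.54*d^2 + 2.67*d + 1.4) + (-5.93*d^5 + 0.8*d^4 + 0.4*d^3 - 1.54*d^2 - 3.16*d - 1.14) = -5.93*d^5 + 0.8*d^4 + 0.4*d^3 - 4.08*d^2 - 0.49*d + 0.26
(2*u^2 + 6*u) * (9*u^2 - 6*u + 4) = 18*u^4 + 42*u^3 - 28*u^2 + 24*u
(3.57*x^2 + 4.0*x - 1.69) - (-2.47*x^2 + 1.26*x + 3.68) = 6.04*x^2 + 2.74*x - 5.37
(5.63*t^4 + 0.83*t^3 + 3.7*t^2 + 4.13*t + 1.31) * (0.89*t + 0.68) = 5.0107*t^5 + 4.5671*t^4 + 3.8574*t^3 + 6.1917*t^2 + 3.9743*t + 0.8908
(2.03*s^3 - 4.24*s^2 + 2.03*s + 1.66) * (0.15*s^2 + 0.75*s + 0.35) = 0.3045*s^5 + 0.8865*s^4 - 2.165*s^3 + 0.2875*s^2 + 1.9555*s + 0.581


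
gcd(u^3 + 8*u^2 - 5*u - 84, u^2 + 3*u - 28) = u + 7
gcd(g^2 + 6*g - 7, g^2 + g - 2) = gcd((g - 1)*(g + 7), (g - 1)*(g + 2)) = g - 1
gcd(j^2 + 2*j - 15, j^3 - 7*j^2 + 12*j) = j - 3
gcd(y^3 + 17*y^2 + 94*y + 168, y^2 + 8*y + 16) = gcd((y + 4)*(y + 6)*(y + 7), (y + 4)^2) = y + 4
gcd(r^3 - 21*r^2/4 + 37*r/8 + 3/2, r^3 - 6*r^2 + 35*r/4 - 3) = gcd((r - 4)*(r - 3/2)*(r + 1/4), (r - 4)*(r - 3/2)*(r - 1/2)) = r^2 - 11*r/2 + 6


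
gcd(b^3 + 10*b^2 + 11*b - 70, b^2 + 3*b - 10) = b^2 + 3*b - 10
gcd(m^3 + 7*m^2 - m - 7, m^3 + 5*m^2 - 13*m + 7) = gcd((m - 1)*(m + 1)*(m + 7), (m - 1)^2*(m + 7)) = m^2 + 6*m - 7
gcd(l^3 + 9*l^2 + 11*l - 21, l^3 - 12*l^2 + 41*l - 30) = l - 1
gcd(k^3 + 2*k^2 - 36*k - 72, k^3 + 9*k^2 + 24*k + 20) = k + 2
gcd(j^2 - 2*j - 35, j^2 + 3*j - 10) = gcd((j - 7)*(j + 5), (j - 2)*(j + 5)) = j + 5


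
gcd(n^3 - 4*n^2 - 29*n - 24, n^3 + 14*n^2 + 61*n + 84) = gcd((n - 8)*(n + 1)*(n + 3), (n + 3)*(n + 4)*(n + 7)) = n + 3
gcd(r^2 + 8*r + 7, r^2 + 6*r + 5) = r + 1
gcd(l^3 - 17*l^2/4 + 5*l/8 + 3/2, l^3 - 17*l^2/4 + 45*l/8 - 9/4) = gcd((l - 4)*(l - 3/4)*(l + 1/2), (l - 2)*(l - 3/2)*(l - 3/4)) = l - 3/4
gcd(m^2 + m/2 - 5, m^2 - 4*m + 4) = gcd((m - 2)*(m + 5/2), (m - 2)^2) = m - 2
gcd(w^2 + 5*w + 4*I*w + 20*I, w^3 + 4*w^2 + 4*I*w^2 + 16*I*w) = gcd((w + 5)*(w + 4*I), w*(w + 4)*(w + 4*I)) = w + 4*I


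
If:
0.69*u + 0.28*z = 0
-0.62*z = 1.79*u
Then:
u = 0.00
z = 0.00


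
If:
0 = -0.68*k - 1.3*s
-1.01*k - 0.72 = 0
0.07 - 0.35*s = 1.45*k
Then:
No Solution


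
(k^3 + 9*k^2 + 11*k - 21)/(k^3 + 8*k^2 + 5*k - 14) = (k + 3)/(k + 2)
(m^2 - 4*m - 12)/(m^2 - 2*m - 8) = (m - 6)/(m - 4)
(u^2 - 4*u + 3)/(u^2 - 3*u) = (u - 1)/u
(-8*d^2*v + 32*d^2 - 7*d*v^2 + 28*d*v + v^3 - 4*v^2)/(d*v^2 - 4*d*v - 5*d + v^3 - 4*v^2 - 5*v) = (-8*d*v + 32*d + v^2 - 4*v)/(v^2 - 4*v - 5)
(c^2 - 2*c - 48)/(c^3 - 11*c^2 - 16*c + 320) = (c + 6)/(c^2 - 3*c - 40)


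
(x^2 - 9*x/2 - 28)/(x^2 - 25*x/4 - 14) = 2*(2*x + 7)/(4*x + 7)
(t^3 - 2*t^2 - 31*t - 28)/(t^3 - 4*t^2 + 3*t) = (t^3 - 2*t^2 - 31*t - 28)/(t*(t^2 - 4*t + 3))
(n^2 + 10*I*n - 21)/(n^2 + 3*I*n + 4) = (n^2 + 10*I*n - 21)/(n^2 + 3*I*n + 4)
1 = 1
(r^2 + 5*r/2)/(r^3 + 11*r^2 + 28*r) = (r + 5/2)/(r^2 + 11*r + 28)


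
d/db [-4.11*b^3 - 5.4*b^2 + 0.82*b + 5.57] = -12.33*b^2 - 10.8*b + 0.82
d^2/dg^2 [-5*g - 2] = 0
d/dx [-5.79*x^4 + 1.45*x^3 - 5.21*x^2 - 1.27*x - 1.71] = -23.16*x^3 + 4.35*x^2 - 10.42*x - 1.27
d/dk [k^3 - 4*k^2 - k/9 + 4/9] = 3*k^2 - 8*k - 1/9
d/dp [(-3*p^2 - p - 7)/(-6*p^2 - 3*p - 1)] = (3*p^2 - 78*p - 20)/(36*p^4 + 36*p^3 + 21*p^2 + 6*p + 1)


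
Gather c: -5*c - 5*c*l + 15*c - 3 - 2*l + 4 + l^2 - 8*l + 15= c*(10 - 5*l) + l^2 - 10*l + 16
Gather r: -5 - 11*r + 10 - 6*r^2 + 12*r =-6*r^2 + r + 5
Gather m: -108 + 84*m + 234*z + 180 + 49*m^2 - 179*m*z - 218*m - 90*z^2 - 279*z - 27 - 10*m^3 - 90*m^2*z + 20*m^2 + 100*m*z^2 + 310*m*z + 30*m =-10*m^3 + m^2*(69 - 90*z) + m*(100*z^2 + 131*z - 104) - 90*z^2 - 45*z + 45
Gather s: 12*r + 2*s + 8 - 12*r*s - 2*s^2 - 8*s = 12*r - 2*s^2 + s*(-12*r - 6) + 8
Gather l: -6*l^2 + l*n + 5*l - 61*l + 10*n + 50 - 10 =-6*l^2 + l*(n - 56) + 10*n + 40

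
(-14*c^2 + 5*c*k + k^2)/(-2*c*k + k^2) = (7*c + k)/k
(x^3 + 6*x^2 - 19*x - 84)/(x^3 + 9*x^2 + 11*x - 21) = (x - 4)/(x - 1)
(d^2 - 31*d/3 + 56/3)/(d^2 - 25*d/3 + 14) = (d - 8)/(d - 6)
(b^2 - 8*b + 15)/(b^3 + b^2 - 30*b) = (b - 3)/(b*(b + 6))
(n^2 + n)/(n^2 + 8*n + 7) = n/(n + 7)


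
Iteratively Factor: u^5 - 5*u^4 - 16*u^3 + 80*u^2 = (u)*(u^4 - 5*u^3 - 16*u^2 + 80*u) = u*(u - 5)*(u^3 - 16*u) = u^2*(u - 5)*(u^2 - 16) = u^2*(u - 5)*(u + 4)*(u - 4)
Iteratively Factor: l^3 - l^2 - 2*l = (l - 2)*(l^2 + l) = l*(l - 2)*(l + 1)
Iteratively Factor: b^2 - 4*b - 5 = (b + 1)*(b - 5)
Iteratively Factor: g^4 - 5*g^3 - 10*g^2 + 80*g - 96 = (g - 3)*(g^3 - 2*g^2 - 16*g + 32) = (g - 3)*(g + 4)*(g^2 - 6*g + 8) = (g - 4)*(g - 3)*(g + 4)*(g - 2)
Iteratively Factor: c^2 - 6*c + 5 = (c - 1)*(c - 5)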